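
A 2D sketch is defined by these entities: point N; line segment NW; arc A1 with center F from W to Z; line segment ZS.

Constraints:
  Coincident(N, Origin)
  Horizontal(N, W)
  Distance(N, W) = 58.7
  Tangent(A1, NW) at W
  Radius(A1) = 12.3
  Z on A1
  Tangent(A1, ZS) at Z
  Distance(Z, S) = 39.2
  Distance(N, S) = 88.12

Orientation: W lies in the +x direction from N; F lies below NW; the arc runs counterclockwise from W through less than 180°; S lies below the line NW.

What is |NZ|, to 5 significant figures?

52.480

Checks: |FZ| = 12.30 ✓; ∠(FZ, ZS) = 90.00° ✓; |ZS| = 39.20 ✓; |NS| = 88.12 ✓.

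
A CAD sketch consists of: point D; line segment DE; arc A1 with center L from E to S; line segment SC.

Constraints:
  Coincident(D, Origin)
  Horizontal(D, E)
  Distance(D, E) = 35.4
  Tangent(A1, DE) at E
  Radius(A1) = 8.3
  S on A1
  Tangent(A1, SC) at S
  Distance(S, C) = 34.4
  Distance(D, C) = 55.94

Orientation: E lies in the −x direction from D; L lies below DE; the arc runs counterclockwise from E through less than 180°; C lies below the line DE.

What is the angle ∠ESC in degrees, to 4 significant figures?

127.8°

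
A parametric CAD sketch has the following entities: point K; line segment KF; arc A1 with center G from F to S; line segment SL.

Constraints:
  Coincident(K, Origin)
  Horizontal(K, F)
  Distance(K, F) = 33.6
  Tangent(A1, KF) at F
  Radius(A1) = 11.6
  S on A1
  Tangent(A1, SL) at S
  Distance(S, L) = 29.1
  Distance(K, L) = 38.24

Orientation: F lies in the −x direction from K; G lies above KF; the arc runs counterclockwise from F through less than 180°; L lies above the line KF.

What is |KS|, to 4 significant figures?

23.95

Checks: |GS| = 11.60 ✓; ∠(GS, SL) = 90.00° ✓; |SL| = 29.10 ✓; |KL| = 38.24 ✓.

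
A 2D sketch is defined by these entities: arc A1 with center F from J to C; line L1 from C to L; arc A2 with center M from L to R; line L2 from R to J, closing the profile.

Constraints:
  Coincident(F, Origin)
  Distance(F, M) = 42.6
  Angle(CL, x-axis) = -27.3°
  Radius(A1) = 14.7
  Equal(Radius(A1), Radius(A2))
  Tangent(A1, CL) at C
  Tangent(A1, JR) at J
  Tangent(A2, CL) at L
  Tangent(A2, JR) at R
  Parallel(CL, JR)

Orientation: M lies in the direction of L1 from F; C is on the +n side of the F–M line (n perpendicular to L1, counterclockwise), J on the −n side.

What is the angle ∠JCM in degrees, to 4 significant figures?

70.96°

F is at the origin and M lies 42.6 along u from F, so M = 42.6·u = (37.86, -19.54). Tangency of A1 to both parallel lines with radius 14.7 puts C and J at F ± 14.7·n: C = (6.742, 13.06), J = (-6.742, -13.06). Then cos ∠JCM = CJ·CM / (|CJ||CM|), giving 70.96°.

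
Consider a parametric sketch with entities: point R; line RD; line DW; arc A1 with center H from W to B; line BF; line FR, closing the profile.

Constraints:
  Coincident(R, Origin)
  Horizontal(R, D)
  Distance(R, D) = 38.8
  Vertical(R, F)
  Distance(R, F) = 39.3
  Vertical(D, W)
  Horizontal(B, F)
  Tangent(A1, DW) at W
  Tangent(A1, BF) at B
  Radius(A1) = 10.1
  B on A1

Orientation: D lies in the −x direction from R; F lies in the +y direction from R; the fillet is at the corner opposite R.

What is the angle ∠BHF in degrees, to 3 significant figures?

70.6°

The virtual corner opposite R is at (-38.8, 39.3). A1 meets DW tangentially, so HW is at right angles to DW and since A1 is tangent to BF there, HB ⟂ BF, with radius 10.1, so the center H sits 10.1 in from both sides at H = (-28.7, 29.2). That places the tangent points at W = (-38.8, 29.2) on DW and B = (-28.7, 39.3) on BF. Then cos ∠BHF = HB·HF / (|HB||HF|), giving 70.6°.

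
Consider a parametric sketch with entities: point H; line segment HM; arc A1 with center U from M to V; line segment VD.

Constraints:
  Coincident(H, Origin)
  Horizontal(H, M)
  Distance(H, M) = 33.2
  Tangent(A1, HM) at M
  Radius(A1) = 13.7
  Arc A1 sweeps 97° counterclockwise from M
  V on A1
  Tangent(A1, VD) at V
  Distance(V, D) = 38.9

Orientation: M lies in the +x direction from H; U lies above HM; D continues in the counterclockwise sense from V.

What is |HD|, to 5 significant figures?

68.430

H is at the origin; H and M share the same y with |HM| = 33.2 and M on the +x side, so M = (33.200, 0.0000). Tangency of A1 to HM means the radius UM is perpendicular to HM, so U = M + (0, 13.7) = (33.200, 13.700). On A1, M sits at bearing -90° from U; a 97° counterclockwise sweep puts V at bearing 7°, so V = U + 13.7·(cos 7°, sin 7°) = (46.798, 15.370). Since A1 is tangent to VD there, UV ⟂ VD, so VD runs along (−sin 7°, cos 7°); with |VD| = 38.9, D = (42.057, 53.980). Then |HD| = |D − H| = 68.430.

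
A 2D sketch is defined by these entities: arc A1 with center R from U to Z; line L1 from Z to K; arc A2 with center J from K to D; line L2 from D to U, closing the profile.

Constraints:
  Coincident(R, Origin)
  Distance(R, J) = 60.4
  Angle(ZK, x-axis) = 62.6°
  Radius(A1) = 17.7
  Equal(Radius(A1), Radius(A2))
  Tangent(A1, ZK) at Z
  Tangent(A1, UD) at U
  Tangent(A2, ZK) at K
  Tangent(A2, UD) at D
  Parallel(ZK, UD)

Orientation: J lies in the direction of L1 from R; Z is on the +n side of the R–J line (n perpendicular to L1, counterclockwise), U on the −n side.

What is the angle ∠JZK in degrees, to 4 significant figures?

16.33°

The slot axis is L1's direction at 62.6°, so u = (cos 62.6°, sin 62.6°) = (0.4602, 0.8878) and n = (−sin 62.6°, cos 62.6°) = (-0.8878, 0.4602). R is at the origin and J lies 60.4 along u from R, so J = 60.4·u = (27.80, 53.62). Tangency of A1 to both parallel lines with radius 17.7 puts Z and U at R ± 17.7·n: Z = (-15.71, 8.146), U = (15.71, -8.146). Equal radii place K and D the same way about J: K = J + 17.7·n = (12.08, 61.77), D = J − 17.7·n = (43.51, 45.48). Then cos ∠JZK = ZJ·ZK / (|ZJ||ZK|), giving 16.33°.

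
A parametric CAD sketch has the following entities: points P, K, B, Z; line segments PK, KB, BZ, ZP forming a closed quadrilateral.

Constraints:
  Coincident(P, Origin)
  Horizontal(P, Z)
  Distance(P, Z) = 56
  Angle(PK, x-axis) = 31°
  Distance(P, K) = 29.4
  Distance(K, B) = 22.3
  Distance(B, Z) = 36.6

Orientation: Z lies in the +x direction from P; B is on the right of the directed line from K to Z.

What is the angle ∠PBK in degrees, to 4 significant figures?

85.40°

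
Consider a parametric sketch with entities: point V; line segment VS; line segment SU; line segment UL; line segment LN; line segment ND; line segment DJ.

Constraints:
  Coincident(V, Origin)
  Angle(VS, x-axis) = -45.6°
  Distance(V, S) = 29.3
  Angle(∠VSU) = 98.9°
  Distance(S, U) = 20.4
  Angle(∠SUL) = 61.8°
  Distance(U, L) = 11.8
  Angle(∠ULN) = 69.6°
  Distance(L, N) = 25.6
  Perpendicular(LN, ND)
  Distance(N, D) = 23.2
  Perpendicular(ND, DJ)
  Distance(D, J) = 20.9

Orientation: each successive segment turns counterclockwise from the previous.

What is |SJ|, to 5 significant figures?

30.325

V is at the origin; VS runs at -45.6° with length 29.3, so S = (20.500, -20.934). ∠VSU = 98.9° gives SU at 35.500° from the x-axis; with |SU| = 20.4, U = (37.108, -9.0877). ∠SUL = 61.8° gives UL at 153.70° from the x-axis; with |UL| = 11.8, L = (26.530, -3.8595). ∠ULN = 69.6° gives LN at -95.900° from the x-axis; with |LN| = 25.6, N = (23.898, -29.324). The perpendicularity gives ND at right angles to LN, so ND runs at -5.9000°; with |ND| = 23.2, D = (46.975, -31.709). The perpendicularity gives DJ at right angles to ND, so DJ runs at 84.100°; with |DJ| = 20.9, J = (49.124, -10.919). Then |SJ| = |J − S| = 30.325.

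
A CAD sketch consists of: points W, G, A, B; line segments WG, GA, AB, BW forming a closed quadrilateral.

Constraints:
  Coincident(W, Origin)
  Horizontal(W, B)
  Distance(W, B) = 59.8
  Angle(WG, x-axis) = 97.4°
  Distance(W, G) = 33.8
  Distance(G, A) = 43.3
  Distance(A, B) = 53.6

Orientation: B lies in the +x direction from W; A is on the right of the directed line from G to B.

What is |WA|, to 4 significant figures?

10.77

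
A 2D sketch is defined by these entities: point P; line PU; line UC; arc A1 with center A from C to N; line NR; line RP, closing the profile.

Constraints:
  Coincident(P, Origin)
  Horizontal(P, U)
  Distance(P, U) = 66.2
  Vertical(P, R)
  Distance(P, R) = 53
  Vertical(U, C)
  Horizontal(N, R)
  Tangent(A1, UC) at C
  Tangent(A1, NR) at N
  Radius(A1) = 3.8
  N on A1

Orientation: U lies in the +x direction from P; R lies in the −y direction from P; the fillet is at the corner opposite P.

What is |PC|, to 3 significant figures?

82.5

The virtual corner opposite P is at (66.2, -53.0). The tangent condition forces AC to be normal to UC and since A1 is tangent to NR there, AN ⟂ NR, with radius 3.8, so the center A sits 3.8 in from both sides at A = (62.4, -49.2). That places the tangent points at C = (66.2, -49.2) on UC and N = (62.4, -53.0) on NR. Then |PC| = |C − P| = 82.5.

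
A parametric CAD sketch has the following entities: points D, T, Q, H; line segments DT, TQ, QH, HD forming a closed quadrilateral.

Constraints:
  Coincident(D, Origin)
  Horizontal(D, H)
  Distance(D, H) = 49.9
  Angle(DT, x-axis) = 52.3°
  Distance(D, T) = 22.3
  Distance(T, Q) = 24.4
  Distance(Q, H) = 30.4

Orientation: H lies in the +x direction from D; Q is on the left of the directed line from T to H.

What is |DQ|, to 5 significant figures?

45.165

Checks: |TQ| = 24.40 ✓; |QH| = 30.40 ✓.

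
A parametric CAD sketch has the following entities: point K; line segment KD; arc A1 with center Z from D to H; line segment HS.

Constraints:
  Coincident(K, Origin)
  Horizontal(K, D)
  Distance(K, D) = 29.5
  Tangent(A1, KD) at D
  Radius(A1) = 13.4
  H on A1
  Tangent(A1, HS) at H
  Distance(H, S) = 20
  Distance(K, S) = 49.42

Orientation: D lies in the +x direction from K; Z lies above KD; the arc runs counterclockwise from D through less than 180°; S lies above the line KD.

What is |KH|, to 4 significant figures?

45.79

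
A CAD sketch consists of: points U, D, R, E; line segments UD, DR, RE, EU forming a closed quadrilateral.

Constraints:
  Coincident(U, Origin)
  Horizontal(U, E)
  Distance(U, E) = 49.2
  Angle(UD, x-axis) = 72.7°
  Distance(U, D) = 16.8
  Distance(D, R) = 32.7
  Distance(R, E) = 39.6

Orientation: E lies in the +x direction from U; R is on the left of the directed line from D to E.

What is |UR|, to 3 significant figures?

47.3

U is at the origin; U and E share the same y with |UE| = 49.2 and E in +x, so E = (49.2, 0). UD runs at 72.7° with |UD| = 16.8, so D = (5.00, 16.0). R is determined by |DR| = 32.7 and |RE| = 39.6 together: it lies at the intersection of circle(D, 32.7) and circle(E, 39.6). With |DE| = 47.0, the foot of the radical line on DE is 18.2 from D and the perpendicular offset is √(32.7² − 18.2²) = 27.2. Taking the left-of-DE solution: R = (31.4, 35.4).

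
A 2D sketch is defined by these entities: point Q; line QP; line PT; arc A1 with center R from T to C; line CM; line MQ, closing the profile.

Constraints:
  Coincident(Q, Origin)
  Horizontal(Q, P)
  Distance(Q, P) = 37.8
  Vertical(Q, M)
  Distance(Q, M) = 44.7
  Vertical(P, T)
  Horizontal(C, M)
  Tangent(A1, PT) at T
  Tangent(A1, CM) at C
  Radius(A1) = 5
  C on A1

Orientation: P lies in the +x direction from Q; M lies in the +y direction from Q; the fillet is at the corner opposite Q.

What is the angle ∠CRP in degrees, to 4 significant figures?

172.8°

Q is at the origin; Q and P share the same y with |QP| = 37.8 and P on the +x side, so P = (37.80, 0.000). QM is vertical with |QM| = 44.7 and M on the +y side, so M = (0.000, 44.70). The virtual corner opposite Q is at (37.80, 44.70). The tangent condition forces RT to be normal to PT and tangency of A1 to CM means the radius RC is perpendicular to CM, with radius 5.0, so the center R sits 5.0 in from both sides at R = (32.80, 39.70). That places the tangent points at T = (37.80, 39.70) on PT and C = (32.80, 44.70) on CM. Then cos ∠CRP = RC·RP / (|RC||RP|), giving 172.8°.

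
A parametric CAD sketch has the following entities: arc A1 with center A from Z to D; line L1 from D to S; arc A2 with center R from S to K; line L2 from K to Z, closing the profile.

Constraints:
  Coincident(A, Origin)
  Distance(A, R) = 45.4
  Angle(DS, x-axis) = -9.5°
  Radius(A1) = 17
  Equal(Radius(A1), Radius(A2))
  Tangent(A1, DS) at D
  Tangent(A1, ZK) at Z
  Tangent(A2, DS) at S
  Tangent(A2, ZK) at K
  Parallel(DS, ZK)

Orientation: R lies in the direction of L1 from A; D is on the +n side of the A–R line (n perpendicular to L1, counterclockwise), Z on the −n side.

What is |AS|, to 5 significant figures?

48.478

The slot axis is L1's direction at -9.5°, so u = (cos -9.5°, sin -9.5°) = (0.98629, -0.16505) and n = (−sin -9.5°, cos -9.5°) = (0.16505, 0.98629). A is at the origin and R lies 45.4 along u from A, so R = 45.4·u = (44.777, -7.4932). Tangency of A1 to both parallel lines with radius 17.0 puts D and Z at A ± 17.0·n: D = (2.8058, 16.767), Z = (-2.8058, -16.767). Equal radii place S and K the same way about R: S = R + 17.0·n = (47.583, 9.2737), K = R − 17.0·n = (41.972, -24.260). Then |AS| = |S − A| = 48.478.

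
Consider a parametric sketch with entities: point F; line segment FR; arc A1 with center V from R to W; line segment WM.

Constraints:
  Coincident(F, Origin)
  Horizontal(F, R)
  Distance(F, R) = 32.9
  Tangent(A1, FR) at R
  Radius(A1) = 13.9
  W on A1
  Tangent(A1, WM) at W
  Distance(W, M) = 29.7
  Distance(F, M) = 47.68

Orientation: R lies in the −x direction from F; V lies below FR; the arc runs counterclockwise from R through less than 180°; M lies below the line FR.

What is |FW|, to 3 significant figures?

48.5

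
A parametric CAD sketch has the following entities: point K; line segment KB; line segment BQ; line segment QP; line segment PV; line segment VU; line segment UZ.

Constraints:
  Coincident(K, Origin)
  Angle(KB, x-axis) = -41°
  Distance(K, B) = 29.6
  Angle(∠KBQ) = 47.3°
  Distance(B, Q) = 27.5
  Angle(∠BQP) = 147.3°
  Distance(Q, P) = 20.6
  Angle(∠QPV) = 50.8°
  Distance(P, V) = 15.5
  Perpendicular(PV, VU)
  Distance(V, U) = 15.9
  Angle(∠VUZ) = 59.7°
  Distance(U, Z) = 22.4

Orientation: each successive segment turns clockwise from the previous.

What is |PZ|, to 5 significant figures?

5.9911

K is at the origin; KB runs at -41.0° with length 29.6, so B = (22.339, -19.419). ∠KBQ = 47.3° gives BQ at -173.70° from the x-axis; with |BQ| = 27.5, Q = (-4.9945, -22.437). ∠BQP = 147.3° gives QP at 153.60° from the x-axis; with |QP| = 20.6, P = (-23.446, -13.278). ∠QPV = 50.8° gives PV at 24.400° from the x-axis; with |PV| = 15.5, V = (-9.3306, -6.8744). The perpendicularity gives VU at right angles to PV, so VU runs at -65.600°; with |VU| = 15.9, U = (-2.7622, -21.354). ∠VUZ = 59.7° gives UZ at 174.10° from the x-axis; with |UZ| = 22.4, Z = (-25.044, -19.052). Then |PZ| = |Z − P| = 5.9911.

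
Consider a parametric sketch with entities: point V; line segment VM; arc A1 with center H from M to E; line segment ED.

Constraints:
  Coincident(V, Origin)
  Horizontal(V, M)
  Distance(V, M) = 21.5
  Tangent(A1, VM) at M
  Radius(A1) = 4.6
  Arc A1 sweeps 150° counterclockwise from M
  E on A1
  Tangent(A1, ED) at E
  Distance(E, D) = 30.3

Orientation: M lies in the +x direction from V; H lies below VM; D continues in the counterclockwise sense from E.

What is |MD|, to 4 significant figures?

33.71

V is at the origin; V and M share the same y with |VM| = 21.5 and M on the +x side, so M = (21.50, 0.000). The tangent condition forces HM to be normal to VM, so H = M + (0, -4.6) = (21.50, -4.600). On A1, M sits at bearing 90° from H; a 150° counterclockwise sweep puts E at bearing 240°, so E = H + 4.6·(cos 240°, sin 240°) = (19.20, -8.584). The tangent condition forces HE to be normal to ED, so ED runs along (−sin 240°, cos 240°); with |ED| = 30.3, D = (45.44, -23.73). Then |MD| = |D − M| = 33.71.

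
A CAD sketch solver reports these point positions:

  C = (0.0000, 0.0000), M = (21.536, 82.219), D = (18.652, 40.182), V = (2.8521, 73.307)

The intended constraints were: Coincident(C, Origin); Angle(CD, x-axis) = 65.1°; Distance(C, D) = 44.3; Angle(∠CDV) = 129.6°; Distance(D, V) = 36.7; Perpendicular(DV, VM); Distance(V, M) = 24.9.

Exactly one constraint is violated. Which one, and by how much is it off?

Distance(V, M) = 24.9 — off by 4.20.

C = (0.00, 0.00) ✓; CD at 65.10° ✓; |CD| = 44.30 ✓; ∠CDV = 129.6° ✓; |DV| = 36.70 ✓; ∠(DV, VM) = 90.00° ✓; |VM| = 20.70 ✗.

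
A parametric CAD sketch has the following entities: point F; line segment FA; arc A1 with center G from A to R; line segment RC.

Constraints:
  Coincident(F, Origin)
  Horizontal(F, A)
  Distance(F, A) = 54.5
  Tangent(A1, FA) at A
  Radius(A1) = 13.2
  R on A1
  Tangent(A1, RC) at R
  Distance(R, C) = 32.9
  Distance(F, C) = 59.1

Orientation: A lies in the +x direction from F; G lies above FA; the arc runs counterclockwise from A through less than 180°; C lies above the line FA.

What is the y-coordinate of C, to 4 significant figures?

44.84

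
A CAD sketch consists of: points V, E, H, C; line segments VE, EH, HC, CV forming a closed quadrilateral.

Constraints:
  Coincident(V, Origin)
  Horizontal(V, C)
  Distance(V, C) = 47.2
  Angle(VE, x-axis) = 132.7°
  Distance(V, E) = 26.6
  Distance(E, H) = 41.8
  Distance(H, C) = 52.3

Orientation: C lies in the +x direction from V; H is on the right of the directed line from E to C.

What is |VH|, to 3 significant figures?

18.9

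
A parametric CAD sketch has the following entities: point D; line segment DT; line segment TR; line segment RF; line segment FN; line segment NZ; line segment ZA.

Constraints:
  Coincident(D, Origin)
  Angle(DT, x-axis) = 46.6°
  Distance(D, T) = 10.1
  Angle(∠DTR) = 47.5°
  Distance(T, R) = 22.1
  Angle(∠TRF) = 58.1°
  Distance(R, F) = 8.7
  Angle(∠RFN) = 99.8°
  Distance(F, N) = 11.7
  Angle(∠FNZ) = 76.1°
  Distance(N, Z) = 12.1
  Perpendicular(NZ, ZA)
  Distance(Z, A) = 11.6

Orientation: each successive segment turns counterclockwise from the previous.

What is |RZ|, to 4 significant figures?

10.75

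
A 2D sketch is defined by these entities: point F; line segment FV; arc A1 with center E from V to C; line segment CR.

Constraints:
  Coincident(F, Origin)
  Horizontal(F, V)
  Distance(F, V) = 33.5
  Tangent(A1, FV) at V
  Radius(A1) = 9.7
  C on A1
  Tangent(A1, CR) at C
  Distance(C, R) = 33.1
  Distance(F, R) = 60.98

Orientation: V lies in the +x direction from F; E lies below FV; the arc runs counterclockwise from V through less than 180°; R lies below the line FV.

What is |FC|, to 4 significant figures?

29.50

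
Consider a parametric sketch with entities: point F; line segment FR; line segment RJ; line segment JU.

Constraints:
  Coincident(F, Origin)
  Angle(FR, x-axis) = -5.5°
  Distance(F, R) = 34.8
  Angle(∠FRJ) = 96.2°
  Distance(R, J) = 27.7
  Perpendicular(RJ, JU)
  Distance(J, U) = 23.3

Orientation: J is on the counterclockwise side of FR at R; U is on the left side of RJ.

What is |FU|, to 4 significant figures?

33.43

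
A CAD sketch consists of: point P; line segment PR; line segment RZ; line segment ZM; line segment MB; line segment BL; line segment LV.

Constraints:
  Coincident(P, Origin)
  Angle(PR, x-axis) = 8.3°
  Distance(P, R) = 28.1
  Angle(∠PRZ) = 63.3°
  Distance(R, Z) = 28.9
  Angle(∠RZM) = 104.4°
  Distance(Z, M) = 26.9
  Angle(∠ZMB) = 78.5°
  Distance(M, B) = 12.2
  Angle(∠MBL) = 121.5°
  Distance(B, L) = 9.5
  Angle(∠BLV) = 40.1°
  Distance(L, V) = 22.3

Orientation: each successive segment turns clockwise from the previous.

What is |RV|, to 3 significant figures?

46.7

P is at the origin; PR runs at 8.3° with length 28.1, so R = (27.8, 4.06). ∠PRZ = 63.3° gives RZ at -108° from the x-axis; with |RZ| = 28.9, Z = (18.7, -23.4). ∠RZM = 104.4° gives ZM at 176° from the x-axis; with |ZM| = 26.9, M = (-8.15, -21.5). ∠ZMB = 78.5° gives MB at 74.5° from the x-axis; with |MB| = 12.2, B = (-4.89, -9.73). ∠MBL = 121.5° gives BL at 16.0° from the x-axis; with |BL| = 9.5, L = (4.24, -7.11). ∠BLV = 40.1° gives LV at -124° from the x-axis; with |LV| = 22.3, V = (-8.20, -25.6). Then |RV| = |V − R| = 46.7.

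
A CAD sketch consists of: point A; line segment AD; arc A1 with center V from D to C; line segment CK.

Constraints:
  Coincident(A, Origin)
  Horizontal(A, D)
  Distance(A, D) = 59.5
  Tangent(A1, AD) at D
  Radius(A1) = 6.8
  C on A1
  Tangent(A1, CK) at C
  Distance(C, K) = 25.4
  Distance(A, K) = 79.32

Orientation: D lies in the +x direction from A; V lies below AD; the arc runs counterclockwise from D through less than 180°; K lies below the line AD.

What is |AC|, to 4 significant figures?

56.24

Checks: A = (0.00, 0.00) ✓; |VC| = 6.800 ✓; ∠(VC, CK) = 90.00° ✓; |CK| = 25.40 ✓; |AK| = 79.32 ✓.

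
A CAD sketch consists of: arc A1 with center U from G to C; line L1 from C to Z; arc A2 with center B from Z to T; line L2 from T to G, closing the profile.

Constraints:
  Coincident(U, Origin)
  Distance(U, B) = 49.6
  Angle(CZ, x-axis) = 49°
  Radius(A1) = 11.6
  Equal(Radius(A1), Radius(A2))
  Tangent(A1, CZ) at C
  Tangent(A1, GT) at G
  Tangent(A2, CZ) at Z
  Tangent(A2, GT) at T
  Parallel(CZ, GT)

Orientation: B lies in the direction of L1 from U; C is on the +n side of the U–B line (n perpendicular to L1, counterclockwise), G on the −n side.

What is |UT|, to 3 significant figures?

50.9

The slot axis is L1's direction at 49.0°, so u = (cos 49.0°, sin 49.0°) = (0.656, 0.755) and n = (−sin 49.0°, cos 49.0°) = (-0.755, 0.656). U is at the origin and B lies 49.6 along u from U, so B = 49.6·u = (32.5, 37.4). Tangency of A1 to both parallel lines with radius 11.6 puts C and G at U ± 11.6·n: C = (-8.75, 7.61), G = (8.75, -7.61). Equal radii place Z and T the same way about B: Z = B + 11.6·n = (23.8, 45.0), T = B − 11.6·n = (41.3, 29.8). Then |UT| = |T − U| = 50.9.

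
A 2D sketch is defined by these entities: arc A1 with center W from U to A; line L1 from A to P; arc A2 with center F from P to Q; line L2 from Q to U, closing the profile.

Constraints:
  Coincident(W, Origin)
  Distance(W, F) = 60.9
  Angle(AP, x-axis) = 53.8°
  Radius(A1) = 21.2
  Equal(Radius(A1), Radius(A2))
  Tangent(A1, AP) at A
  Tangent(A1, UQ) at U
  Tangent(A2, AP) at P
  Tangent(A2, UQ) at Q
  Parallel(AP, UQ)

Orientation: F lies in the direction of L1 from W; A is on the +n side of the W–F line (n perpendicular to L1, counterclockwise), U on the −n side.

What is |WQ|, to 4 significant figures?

64.48

The slot axis is L1's direction at 53.8°, so u = (cos 53.8°, sin 53.8°) = (0.5906, 0.8070) and n = (−sin 53.8°, cos 53.8°) = (-0.8070, 0.5906). W is at the origin and F lies 60.9 along u from W, so F = 60.9·u = (35.97, 49.14). Tangency of A1 to both parallel lines with radius 21.2 puts A and U at W ± 21.2·n: A = (-17.11, 12.52), U = (17.11, -12.52). Equal radii place P and Q the same way about F: P = F + 21.2·n = (18.86, 61.66), Q = F − 21.2·n = (53.08, 36.62). Then |WQ| = |Q − W| = 64.48.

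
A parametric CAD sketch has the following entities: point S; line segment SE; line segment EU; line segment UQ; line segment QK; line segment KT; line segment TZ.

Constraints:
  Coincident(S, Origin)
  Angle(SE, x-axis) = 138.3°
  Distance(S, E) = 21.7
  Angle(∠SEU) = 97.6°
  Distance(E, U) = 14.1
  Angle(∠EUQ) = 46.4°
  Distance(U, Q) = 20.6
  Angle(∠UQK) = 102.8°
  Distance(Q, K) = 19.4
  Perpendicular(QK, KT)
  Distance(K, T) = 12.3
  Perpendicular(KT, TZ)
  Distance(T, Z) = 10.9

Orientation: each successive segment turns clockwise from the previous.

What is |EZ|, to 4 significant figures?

1.109

The perpendicularity gives KT at right angles to QK, so KT runs at 115.1°; with |KT| = 12.3, T = (-26.69, 8.893). The perpendicularity gives TZ at right angles to KT, so TZ runs at 25.10°; with |TZ| = 10.9, Z = (-16.82, 13.52). Then |EZ| = |Z − E| = 1.109.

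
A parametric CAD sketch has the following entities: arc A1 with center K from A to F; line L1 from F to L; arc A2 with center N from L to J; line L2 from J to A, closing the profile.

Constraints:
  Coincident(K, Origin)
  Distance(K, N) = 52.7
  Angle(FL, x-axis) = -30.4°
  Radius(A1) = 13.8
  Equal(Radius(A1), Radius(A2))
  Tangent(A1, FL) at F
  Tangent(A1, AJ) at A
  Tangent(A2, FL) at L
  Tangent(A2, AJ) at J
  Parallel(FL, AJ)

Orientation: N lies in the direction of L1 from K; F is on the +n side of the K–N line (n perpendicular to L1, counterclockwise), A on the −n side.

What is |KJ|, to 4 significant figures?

54.48

Tangency of A1 to both parallel lines with radius 13.8 puts F and A at K ± 13.8·n: F = (6.983, 11.90), A = (-6.983, -11.90). Equal radii place L and J the same way about N: L = N + 13.8·n = (52.44, -14.77), J = N − 13.8·n = (38.47, -38.57). Then |KJ| = |J − K| = 54.48.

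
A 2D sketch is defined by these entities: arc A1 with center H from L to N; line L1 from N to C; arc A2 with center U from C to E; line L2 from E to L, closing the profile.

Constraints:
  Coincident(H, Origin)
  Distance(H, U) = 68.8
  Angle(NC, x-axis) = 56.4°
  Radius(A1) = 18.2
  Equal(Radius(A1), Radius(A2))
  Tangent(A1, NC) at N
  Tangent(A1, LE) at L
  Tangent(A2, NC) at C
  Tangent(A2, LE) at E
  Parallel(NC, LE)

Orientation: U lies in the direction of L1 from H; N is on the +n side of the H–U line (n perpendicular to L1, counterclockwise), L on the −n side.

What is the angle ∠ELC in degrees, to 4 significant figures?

27.88°

The slot axis is L1's direction at 56.4°, so u = (cos 56.4°, sin 56.4°) = (0.5534, 0.8329) and n = (−sin 56.4°, cos 56.4°) = (-0.8329, 0.5534). H is at the origin and U lies 68.8 along u from H, so U = 68.8·u = (38.07, 57.30). Tangency of A1 to both parallel lines with radius 18.2 puts N and L at H ± 18.2·n: N = (-15.16, 10.07), L = (15.16, -10.07). Equal radii place C and E the same way about U: C = U + 18.2·n = (22.91, 67.38), E = U − 18.2·n = (53.23, 47.23). Then cos ∠ELC = LE·LC / (|LE||LC|), giving 27.88°.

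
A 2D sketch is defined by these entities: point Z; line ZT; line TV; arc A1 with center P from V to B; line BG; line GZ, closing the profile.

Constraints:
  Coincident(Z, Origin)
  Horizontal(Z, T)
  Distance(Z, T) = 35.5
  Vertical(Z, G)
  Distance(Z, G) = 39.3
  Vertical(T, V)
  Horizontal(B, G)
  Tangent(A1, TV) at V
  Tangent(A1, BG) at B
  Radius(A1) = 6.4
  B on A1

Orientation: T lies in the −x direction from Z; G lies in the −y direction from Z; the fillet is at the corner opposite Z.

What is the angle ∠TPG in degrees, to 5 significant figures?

113.41°

Z and G share the same x with |ZG| = 39.3 and G on the −y side, so G = (0.0000, -39.300). The virtual corner opposite Z is at (-35.500, -39.300). Tangency of A1 to TV means the radius PV is perpendicular to TV and A1 meets BG tangentially, so PB is at right angles to BG, with radius 6.4, so the center P sits 6.4 in from both sides at P = (-29.100, -32.900). Then cos ∠TPG = PT·PG / (|PT||PG|), giving 113.41°.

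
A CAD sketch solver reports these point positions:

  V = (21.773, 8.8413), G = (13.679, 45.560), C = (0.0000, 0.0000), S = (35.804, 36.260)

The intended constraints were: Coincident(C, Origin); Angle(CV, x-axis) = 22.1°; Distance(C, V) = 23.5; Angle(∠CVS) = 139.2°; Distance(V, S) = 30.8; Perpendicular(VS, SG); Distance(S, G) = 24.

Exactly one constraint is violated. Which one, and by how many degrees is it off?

Perpendicular(VS, SG) — off by 4.30°.

C = (0.00, 0.00) ✓; CV at 22.10° ✓; |CV| = 23.50 ✓; ∠CVS = 139.2° ✓; |VS| = 30.80 ✓; ∠(VS, SG) = 94.30° ✗; |SG| = 24.00 ✓.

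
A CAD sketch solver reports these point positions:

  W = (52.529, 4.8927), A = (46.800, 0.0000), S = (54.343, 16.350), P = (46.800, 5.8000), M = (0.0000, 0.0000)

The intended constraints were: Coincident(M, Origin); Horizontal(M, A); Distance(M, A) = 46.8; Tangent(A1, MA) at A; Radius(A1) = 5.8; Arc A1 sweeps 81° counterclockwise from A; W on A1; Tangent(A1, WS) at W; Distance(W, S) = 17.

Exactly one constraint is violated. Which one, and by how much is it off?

Distance(W, S) = 17 — off by 5.40.

M = (0.00, 0.00) ✓; M.y = 0.00, A.y = 0.00 ✓; |MA| = 46.80 ✓; ∠(PA, AM) = 90.00° ✓; |PA| = 5.800 ✓; bearing(P→W) − bearing(P→A) = 81.00° ✓; |PW| = 5.800 ✓; ∠(PW, WS) = 90.00° ✓; |WS| = 11.60 ✗.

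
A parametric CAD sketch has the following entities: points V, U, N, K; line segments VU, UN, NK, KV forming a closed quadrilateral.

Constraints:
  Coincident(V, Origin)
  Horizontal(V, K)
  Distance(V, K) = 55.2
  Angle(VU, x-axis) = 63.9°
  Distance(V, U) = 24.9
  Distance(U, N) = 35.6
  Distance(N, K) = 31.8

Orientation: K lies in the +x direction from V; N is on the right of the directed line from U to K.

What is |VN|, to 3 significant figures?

27.1

Checks: |UN| = 35.60 ✓; |NK| = 31.80 ✓.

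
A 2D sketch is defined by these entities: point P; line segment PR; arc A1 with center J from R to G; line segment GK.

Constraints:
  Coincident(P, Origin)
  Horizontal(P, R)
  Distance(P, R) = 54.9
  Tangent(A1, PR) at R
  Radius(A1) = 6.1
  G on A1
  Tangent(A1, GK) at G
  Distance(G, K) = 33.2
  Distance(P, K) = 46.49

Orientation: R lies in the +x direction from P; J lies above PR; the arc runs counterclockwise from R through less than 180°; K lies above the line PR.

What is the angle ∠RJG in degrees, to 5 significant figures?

139.72°

P is at the origin; PR is horizontal with |PR| = 54.9 and R on the +x side, so R = (54.900, 0.0000). The tangent condition forces JR to be normal to PR, so J = R + (0, 6.1) = (54.900, 6.1000). Since JG ⟂ GK (tangency), |JK| = √(6.1² + 33.2²) = 33.756 regardless of where G sits on A1. So K lies on both circle(P, 46.49) and circle(J, 33.756); the above-PR intersection is K = (33.516, 32.218). G is the foot of the tangent from K: G = (58.844, 10.754).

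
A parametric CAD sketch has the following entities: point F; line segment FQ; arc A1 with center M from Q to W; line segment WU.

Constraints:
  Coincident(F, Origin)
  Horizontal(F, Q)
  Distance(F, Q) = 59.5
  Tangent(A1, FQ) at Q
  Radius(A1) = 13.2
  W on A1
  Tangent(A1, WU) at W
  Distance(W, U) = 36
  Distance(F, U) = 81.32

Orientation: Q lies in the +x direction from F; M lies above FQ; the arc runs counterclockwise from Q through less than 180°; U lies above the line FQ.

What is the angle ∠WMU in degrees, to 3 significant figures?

69.9°

F is at the origin; FQ is horizontal with |FQ| = 59.5 and Q on the +x side, so Q = (59.5, 0.00). Since A1 is tangent to FQ there, MQ ⟂ FQ, so M = Q + (0, 13.2) = (59.5, 13.2). Since MW ⟂ WU (tangency), |MU| = √(13.2² + 36.0²) = 38.3 regardless of where W sits on A1. So U lies on both circle(F, 81.32) and circle(M, 38.3); the above-FQ intersection is U = (63.0, 51.4). W is the foot of the tangent from U: W = (72.3, 16.6).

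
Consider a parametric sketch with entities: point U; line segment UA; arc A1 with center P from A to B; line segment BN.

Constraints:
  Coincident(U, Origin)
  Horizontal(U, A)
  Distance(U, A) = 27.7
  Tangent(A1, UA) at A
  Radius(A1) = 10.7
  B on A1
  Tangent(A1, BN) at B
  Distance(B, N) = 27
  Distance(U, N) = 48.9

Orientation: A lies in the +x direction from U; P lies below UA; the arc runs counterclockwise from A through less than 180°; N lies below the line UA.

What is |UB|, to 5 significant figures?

23.274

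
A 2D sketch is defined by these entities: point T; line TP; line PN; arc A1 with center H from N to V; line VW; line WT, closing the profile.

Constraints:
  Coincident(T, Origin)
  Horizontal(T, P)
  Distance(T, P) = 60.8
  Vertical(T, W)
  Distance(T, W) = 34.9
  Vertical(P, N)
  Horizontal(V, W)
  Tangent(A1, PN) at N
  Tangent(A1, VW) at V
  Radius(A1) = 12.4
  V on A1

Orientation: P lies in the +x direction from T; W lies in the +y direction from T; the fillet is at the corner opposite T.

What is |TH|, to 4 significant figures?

53.37

T and W share the same x with |TW| = 34.9 and W on the +y side, so W = (0.000, 34.90). The virtual corner opposite T is at (60.80, 34.90). A1 meets PN tangentially, so HN is at right angles to PN and tangency of A1 to VW means the radius HV is perpendicular to VW, with radius 12.4, so the center H sits 12.4 in from both sides at H = (48.40, 22.50). Then |TH| = |H − T| = 53.37.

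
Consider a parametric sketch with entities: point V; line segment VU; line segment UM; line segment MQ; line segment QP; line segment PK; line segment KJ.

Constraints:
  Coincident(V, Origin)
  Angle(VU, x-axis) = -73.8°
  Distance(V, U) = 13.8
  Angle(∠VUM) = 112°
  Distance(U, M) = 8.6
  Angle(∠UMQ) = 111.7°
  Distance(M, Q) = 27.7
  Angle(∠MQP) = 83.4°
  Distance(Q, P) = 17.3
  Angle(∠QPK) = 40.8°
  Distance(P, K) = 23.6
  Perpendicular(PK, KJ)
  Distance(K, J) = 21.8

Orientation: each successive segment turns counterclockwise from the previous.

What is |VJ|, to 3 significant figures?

39.9

V is at the origin; VU runs at -73.8° with length 13.8, so U = (3.85, -13.3). ∠VUM = 112.0° gives UM at -5.80° from the x-axis; with |UM| = 8.6, M = (12.4, -14.1). ∠UMQ = 111.7° gives MQ at 62.5° from the x-axis; with |MQ| = 27.7, Q = (25.2, 10.4). ∠MQP = 83.4° gives QP at 159° from the x-axis; with |QP| = 17.3, P = (9.03, 16.6). ∠QPK = 40.8° gives PK at -61.7° from the x-axis; with |PK| = 23.6, K = (20.2, -4.16). The perpendicularity gives KJ at right angles to PK, so KJ runs at 28.3°; with |KJ| = 21.8, J = (39.4, 6.18). Then |VJ| = |J − V| = 39.9.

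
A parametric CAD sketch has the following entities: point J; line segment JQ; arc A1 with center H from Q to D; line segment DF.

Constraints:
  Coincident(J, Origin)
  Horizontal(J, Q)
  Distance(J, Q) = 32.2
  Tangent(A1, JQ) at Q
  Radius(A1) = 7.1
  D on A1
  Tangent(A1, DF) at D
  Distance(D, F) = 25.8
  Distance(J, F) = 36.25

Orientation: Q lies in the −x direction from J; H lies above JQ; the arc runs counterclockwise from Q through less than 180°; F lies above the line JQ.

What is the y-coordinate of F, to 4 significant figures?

30.61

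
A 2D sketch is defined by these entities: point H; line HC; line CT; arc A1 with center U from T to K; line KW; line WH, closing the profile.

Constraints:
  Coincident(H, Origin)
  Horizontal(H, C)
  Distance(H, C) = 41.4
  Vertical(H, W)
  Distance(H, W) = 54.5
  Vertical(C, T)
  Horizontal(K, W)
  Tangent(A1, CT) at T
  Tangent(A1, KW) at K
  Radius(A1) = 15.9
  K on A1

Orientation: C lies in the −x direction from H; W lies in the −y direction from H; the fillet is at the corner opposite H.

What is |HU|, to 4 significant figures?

46.26

H and W share the same x with |HW| = 54.5 and W on the −y side, so W = (0.000, -54.50). The virtual corner opposite H is at (-41.40, -54.50). Tangency of A1 to CT means the radius UT is perpendicular to CT and since A1 is tangent to KW there, UK ⟂ KW, with radius 15.9, so the center U sits 15.9 in from both sides at U = (-25.50, -38.60). Then |HU| = |U − H| = 46.26.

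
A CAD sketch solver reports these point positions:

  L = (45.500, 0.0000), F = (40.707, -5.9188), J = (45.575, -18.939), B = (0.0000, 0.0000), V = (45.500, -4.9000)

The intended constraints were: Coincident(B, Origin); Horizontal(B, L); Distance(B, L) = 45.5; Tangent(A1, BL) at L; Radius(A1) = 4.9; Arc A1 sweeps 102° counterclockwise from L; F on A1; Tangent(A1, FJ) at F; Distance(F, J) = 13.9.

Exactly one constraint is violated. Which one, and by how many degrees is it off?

Tangent(A1, FJ) at F — off by 8.50°.

B = (0.00, 0.00) ✓; B.y = 0.00, L.y = 0.00 ✓; |BL| = 45.50 ✓; ∠(VL, LB) = 90.00° ✓; |VL| = 4.900 ✓; bearing(V→F) − bearing(V→L) = 102.0° ✓; |VF| = 4.900 ✓; ∠(VF, FJ) = 81.50° ✗; |FJ| = 13.90 ✓.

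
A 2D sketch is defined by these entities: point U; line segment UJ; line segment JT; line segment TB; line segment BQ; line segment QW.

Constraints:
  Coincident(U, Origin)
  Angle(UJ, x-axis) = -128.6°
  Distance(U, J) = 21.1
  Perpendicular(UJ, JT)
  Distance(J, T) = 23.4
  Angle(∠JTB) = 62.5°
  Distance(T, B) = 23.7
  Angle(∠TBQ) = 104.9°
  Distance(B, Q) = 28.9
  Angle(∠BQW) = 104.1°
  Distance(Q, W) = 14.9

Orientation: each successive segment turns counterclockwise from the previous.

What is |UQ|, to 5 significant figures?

16.992

U is at the origin; UJ runs at -128.6° with length 21.1, so J = (-13.164, -16.490). UJ ⟂ JT, so JT runs at -38.600°; with |JT| = 23.4, T = (5.1237, -31.089). ∠JTB = 62.5° gives TB at 78.900° from the x-axis; with |TB| = 23.7, B = (9.6865, -7.8322). ∠TBQ = 104.9° gives BQ at 154.00° from the x-axis; with |BQ| = 28.9, Q = (-16.289, 4.8367). Then |UQ| = |Q − U| = 16.992.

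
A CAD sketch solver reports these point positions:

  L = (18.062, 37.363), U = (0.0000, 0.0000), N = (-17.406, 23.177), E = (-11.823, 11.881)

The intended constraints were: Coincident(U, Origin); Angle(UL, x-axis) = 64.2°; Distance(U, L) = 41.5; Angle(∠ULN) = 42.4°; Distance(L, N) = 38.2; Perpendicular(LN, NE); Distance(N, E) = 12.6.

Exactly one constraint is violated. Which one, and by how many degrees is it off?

Perpendicular(LN, NE) — off by 4.50°.

U = (0.00, 0.00) ✓; UL at 64.20° ✓; |UL| = 41.50 ✓; ∠ULN = 42.40° ✓; |LN| = 38.20 ✓; ∠(LN, NE) = 94.50° ✗; |NE| = 12.60 ✓.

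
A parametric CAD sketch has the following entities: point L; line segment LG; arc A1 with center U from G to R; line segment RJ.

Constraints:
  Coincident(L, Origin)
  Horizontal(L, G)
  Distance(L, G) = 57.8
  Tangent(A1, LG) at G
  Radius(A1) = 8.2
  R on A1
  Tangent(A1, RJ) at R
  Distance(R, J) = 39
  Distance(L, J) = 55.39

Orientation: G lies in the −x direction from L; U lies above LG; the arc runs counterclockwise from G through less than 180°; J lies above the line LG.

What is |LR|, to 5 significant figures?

50.408

L is at the origin; L and G share the same y with |LG| = 57.8 and G on the −x side, so G = (-57.800, 0.0000). The tangent condition forces UG to be normal to LG, so U = G + (0, 8.2) = (-57.800, 8.2000). Since UR ⟂ RJ (tangency), |UJ| = √(8.2² + 39.0²) = 39.853 regardless of where R sits on A1. So J lies on both circle(L, 55.39) and circle(U, 39.853); the above-LG intersection is J = (-36.354, 41.790). R is the foot of the tangent from J: R = (-50.128, 5.3038).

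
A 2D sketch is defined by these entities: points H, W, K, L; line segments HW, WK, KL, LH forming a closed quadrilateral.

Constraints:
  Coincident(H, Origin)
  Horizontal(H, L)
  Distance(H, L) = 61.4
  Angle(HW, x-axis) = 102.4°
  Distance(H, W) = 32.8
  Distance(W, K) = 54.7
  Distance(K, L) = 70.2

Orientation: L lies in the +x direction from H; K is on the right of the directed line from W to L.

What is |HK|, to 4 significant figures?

23.19

Checks: |WK| = 54.70 ✓; |KL| = 70.20 ✓.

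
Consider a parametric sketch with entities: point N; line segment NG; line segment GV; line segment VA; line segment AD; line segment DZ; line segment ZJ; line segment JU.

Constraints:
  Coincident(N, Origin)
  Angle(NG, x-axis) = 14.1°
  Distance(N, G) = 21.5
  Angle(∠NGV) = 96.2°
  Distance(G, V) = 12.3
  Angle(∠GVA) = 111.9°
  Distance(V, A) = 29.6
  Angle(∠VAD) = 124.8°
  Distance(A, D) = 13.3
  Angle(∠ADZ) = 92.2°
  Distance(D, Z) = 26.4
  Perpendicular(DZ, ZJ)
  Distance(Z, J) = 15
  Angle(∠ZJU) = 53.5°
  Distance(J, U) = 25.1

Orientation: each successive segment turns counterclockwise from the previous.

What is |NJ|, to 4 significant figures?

9.914

N is at the origin; NG runs at 14.1° with length 21.5, so G = (20.85, 5.238). ∠NGV = 96.2° gives GV at 97.90° from the x-axis; with |GV| = 12.3, V = (19.16, 17.42). ∠GVA = 111.9° gives VA at 166.0° from the x-axis; with |VA| = 29.6, A = (-9.559, 24.58). ∠VAD = 124.8° gives AD at -138.8° from the x-axis; with |AD| = 13.3, D = (-19.57, 15.82). ∠ADZ = 92.2° gives DZ at -51.00° from the x-axis; with |DZ| = 26.4, Z = (-2.952, -4.695). DZ ⟂ ZJ, so ZJ runs at 39.00°; with |ZJ| = 15.0, J = (8.705, 4.744). Then |NJ| = |J − N| = 9.914.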